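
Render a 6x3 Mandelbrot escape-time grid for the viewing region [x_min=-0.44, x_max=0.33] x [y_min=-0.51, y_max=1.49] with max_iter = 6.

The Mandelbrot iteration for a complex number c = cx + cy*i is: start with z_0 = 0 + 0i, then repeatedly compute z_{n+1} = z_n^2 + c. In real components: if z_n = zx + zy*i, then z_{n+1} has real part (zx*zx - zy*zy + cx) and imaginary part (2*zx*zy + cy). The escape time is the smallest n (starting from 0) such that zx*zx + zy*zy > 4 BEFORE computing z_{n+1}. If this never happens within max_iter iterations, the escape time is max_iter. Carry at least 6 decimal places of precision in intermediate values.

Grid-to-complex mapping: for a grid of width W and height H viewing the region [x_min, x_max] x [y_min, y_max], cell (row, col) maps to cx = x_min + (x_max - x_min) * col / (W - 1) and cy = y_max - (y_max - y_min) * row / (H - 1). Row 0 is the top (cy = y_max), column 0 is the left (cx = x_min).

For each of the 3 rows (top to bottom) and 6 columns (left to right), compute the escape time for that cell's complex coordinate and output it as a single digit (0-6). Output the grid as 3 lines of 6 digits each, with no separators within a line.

(row=0, col=0): c = -0.4400 + 1.4900i → escape time 2
(row=0, col=1): c = -0.2860 + 1.4900i → escape time 2
(row=0, col=2): c = -0.1320 + 1.4900i → escape time 2
(row=0, col=3): c = 0.0220 + 1.4900i → escape time 2
(row=0, col=4): c = 0.1760 + 1.4900i → escape time 2
(row=0, col=5): c = 0.3300 + 1.4900i → escape time 2
(row=1, col=0): c = -0.4400 + 0.4900i → escape time 6
(row=1, col=1): c = -0.2860 + 0.4900i → escape time 6
(row=1, col=2): c = -0.1320 + 0.4900i → escape time 6
(row=1, col=3): c = 0.0220 + 0.4900i → escape time 6
(row=1, col=4): c = 0.1760 + 0.4900i → escape time 6
(row=1, col=5): c = 0.3300 + 0.4900i → escape time 6
(row=2, col=0): c = -0.4400 + -0.5100i → escape time 6
(row=2, col=1): c = -0.2860 + -0.5100i → escape time 6
(row=2, col=2): c = -0.1320 + -0.5100i → escape time 6
(row=2, col=3): c = 0.0220 + -0.5100i → escape time 6
(row=2, col=4): c = 0.1760 + -0.5100i → escape time 6
(row=2, col=5): c = 0.3300 + -0.5100i → escape time 6

Answer: 222222
666666
666666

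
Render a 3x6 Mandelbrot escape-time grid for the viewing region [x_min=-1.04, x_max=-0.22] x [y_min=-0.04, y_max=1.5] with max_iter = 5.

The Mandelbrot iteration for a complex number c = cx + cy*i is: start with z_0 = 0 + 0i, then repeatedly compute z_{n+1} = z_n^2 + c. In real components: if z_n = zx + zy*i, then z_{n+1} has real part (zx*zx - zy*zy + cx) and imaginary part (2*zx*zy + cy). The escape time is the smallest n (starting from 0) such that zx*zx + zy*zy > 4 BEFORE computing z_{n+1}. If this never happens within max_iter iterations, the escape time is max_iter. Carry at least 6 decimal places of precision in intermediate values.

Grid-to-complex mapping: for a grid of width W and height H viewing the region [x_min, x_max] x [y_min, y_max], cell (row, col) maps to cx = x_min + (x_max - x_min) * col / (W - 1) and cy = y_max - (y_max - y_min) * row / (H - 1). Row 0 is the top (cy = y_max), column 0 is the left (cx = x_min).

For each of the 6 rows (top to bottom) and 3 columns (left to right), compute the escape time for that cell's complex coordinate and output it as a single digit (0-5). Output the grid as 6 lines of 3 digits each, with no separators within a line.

Answer: 222
333
345
555
555
555

Derivation:
(row=0, col=0): c = -1.0400 + 1.5000i → escape time 2
(row=0, col=1): c = -0.6300 + 1.5000i → escape time 2
(row=0, col=2): c = -0.2200 + 1.5000i → escape time 2
(row=1, col=0): c = -1.0400 + 1.1920i → escape time 3
(row=1, col=1): c = -0.6300 + 1.1920i → escape time 3
(row=1, col=2): c = -0.2200 + 1.1920i → escape time 3
(row=2, col=0): c = -1.0400 + 0.8840i → escape time 3
(row=2, col=1): c = -0.6300 + 0.8840i → escape time 4
(row=2, col=2): c = -0.2200 + 0.8840i → escape time 5
(row=3, col=0): c = -1.0400 + 0.5760i → escape time 5
(row=3, col=1): c = -0.6300 + 0.5760i → escape time 5
(row=3, col=2): c = -0.2200 + 0.5760i → escape time 5
(row=4, col=0): c = -1.0400 + 0.2680i → escape time 5
(row=4, col=1): c = -0.6300 + 0.2680i → escape time 5
(row=4, col=2): c = -0.2200 + 0.2680i → escape time 5
(row=5, col=0): c = -1.0400 + -0.0400i → escape time 5
(row=5, col=1): c = -0.6300 + -0.0400i → escape time 5
(row=5, col=2): c = -0.2200 + -0.0400i → escape time 5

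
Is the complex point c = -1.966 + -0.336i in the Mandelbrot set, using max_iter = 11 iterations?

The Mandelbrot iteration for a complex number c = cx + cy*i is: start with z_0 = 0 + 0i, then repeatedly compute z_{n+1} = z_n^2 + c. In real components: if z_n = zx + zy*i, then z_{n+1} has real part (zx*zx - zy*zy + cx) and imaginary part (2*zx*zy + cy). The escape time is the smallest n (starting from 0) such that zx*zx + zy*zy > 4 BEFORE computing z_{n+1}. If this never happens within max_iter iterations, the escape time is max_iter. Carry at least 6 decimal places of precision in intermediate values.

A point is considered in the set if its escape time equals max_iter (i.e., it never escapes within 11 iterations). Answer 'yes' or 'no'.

Answer: no

Derivation:
z_0 = 0 + 0i, c = -1.9660 + -0.3360i
Iter 1: z = -1.9660 + -0.3360i, |z|^2 = 3.9781
Iter 2: z = 1.7863 + 0.9852i, |z|^2 = 4.1612
Escaped at iteration 2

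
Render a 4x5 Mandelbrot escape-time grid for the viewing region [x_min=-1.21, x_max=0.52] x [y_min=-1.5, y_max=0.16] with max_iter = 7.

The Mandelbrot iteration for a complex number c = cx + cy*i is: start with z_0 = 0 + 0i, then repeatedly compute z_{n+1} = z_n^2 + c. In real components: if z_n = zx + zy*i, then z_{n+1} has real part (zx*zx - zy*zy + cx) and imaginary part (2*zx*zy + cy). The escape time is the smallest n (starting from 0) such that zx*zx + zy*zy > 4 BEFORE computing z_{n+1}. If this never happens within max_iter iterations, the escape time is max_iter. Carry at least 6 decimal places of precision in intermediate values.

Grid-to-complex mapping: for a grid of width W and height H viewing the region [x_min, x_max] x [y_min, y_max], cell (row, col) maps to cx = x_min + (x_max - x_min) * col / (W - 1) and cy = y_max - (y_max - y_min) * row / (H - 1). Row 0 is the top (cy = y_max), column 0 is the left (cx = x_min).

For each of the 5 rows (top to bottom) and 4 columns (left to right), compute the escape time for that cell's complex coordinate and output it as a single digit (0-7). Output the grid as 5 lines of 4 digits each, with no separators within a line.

Answer: 7775
7775
3773
3352
2222

Derivation:
(row=0, col=0): c = -1.2100 + 0.1600i → escape time 7
(row=0, col=1): c = -0.6333 + 0.1600i → escape time 7
(row=0, col=2): c = -0.0567 + 0.1600i → escape time 7
(row=0, col=3): c = 0.5200 + 0.1600i → escape time 5
(row=1, col=0): c = -1.2100 + -0.2550i → escape time 7
(row=1, col=1): c = -0.6333 + -0.2550i → escape time 7
(row=1, col=2): c = -0.0567 + -0.2550i → escape time 7
(row=1, col=3): c = 0.5200 + -0.2550i → escape time 5
(row=2, col=0): c = -1.2100 + -0.6700i → escape time 3
(row=2, col=1): c = -0.6333 + -0.6700i → escape time 7
(row=2, col=2): c = -0.0567 + -0.6700i → escape time 7
(row=2, col=3): c = 0.5200 + -0.6700i → escape time 3
(row=3, col=0): c = -1.2100 + -1.0850i → escape time 3
(row=3, col=1): c = -0.6333 + -1.0850i → escape time 3
(row=3, col=2): c = -0.0567 + -1.0850i → escape time 5
(row=3, col=3): c = 0.5200 + -1.0850i → escape time 2
(row=4, col=0): c = -1.2100 + -1.5000i → escape time 2
(row=4, col=1): c = -0.6333 + -1.5000i → escape time 2
(row=4, col=2): c = -0.0567 + -1.5000i → escape time 2
(row=4, col=3): c = 0.5200 + -1.5000i → escape time 2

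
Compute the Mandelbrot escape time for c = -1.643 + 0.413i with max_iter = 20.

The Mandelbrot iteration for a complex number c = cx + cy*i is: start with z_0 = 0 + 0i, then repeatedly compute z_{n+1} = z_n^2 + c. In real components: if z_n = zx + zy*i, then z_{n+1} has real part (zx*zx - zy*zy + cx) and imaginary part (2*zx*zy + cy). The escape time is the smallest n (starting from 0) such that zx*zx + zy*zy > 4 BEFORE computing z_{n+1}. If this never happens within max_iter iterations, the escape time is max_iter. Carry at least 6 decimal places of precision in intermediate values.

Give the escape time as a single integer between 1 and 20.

z_0 = 0 + 0i, c = -1.6430 + 0.4130i
Iter 1: z = -1.6430 + 0.4130i, |z|^2 = 2.8700
Iter 2: z = 0.8859 + -0.9441i, |z|^2 = 1.6761
Iter 3: z = -1.7496 + -1.2598i, |z|^2 = 4.6480
Escaped at iteration 3

Answer: 3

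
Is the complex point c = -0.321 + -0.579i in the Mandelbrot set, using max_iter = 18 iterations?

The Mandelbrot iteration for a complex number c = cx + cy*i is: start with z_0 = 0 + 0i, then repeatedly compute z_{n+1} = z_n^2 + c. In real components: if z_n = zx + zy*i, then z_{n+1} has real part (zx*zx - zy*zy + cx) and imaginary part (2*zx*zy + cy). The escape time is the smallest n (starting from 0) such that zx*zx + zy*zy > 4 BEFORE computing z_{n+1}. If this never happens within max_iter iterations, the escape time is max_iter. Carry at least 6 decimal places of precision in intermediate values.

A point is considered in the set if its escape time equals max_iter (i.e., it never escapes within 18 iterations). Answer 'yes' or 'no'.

z_0 = 0 + 0i, c = -0.3210 + -0.5790i
Iter 1: z = -0.3210 + -0.5790i, |z|^2 = 0.4383
Iter 2: z = -0.5532 + -0.2073i, |z|^2 = 0.3490
Iter 3: z = -0.0579 + -0.3497i, |z|^2 = 0.1256
Iter 4: z = -0.4399 + -0.5385i, |z|^2 = 0.4835
Iter 5: z = -0.4174 + -0.1052i, |z|^2 = 0.1853
Iter 6: z = -0.1578 + -0.4911i, |z|^2 = 0.2661
Iter 7: z = -0.5373 + -0.4240i, |z|^2 = 0.4685
Iter 8: z = -0.2121 + -0.1234i, |z|^2 = 0.0602
Iter 9: z = -0.2913 + -0.5267i, |z|^2 = 0.3622
Iter 10: z = -0.5136 + -0.2722i, |z|^2 = 0.3378
Iter 11: z = -0.1314 + -0.2994i, |z|^2 = 0.1069
Iter 12: z = -0.3934 + -0.5003i, |z|^2 = 0.4051
Iter 13: z = -0.4166 + -0.1853i, |z|^2 = 0.2079
Iter 14: z = -0.1818 + -0.4246i, |z|^2 = 0.2133
Iter 15: z = -0.4682 + -0.4246i, |z|^2 = 0.3995
Iter 16: z = -0.2821 + -0.1814i, |z|^2 = 0.1125
Iter 17: z = -0.2743 + -0.4767i, |z|^2 = 0.3025
Did not escape in 18 iterations → in set

Answer: yes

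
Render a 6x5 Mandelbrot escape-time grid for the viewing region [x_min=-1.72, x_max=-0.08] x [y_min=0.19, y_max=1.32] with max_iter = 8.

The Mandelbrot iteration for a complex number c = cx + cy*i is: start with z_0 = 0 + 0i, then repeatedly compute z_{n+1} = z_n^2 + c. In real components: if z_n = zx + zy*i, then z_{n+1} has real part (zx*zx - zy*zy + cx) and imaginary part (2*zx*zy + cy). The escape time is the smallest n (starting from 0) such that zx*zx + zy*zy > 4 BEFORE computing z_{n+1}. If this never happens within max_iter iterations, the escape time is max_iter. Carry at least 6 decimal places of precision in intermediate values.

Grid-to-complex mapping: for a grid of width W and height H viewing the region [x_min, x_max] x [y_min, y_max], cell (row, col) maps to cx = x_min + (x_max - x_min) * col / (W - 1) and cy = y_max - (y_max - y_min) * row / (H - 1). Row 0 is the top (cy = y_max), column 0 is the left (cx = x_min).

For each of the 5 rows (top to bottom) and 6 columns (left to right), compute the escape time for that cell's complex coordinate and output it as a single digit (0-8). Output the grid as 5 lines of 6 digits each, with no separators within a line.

Answer: 122232
133346
333478
345788
478888

Derivation:
(row=0, col=0): c = -1.7200 + 1.3200i → escape time 1
(row=0, col=1): c = -1.3920 + 1.3200i → escape time 2
(row=0, col=2): c = -1.0640 + 1.3200i → escape time 2
(row=0, col=3): c = -0.7360 + 1.3200i → escape time 2
(row=0, col=4): c = -0.4080 + 1.3200i → escape time 3
(row=0, col=5): c = -0.0800 + 1.3200i → escape time 2
(row=1, col=0): c = -1.7200 + 1.0375i → escape time 1
(row=1, col=1): c = -1.3920 + 1.0375i → escape time 3
(row=1, col=2): c = -1.0640 + 1.0375i → escape time 3
(row=1, col=3): c = -0.7360 + 1.0375i → escape time 3
(row=1, col=4): c = -0.4080 + 1.0375i → escape time 4
(row=1, col=5): c = -0.0800 + 1.0375i → escape time 6
(row=2, col=0): c = -1.7200 + 0.7550i → escape time 3
(row=2, col=1): c = -1.3920 + 0.7550i → escape time 3
(row=2, col=2): c = -1.0640 + 0.7550i → escape time 3
(row=2, col=3): c = -0.7360 + 0.7550i → escape time 4
(row=2, col=4): c = -0.4080 + 0.7550i → escape time 7
(row=2, col=5): c = -0.0800 + 0.7550i → escape time 8
(row=3, col=0): c = -1.7200 + 0.4725i → escape time 3
(row=3, col=1): c = -1.3920 + 0.4725i → escape time 4
(row=3, col=2): c = -1.0640 + 0.4725i → escape time 5
(row=3, col=3): c = -0.7360 + 0.4725i → escape time 7
(row=3, col=4): c = -0.4080 + 0.4725i → escape time 8
(row=3, col=5): c = -0.0800 + 0.4725i → escape time 8
(row=4, col=0): c = -1.7200 + 0.1900i → escape time 4
(row=4, col=1): c = -1.3920 + 0.1900i → escape time 7
(row=4, col=2): c = -1.0640 + 0.1900i → escape time 8
(row=4, col=3): c = -0.7360 + 0.1900i → escape time 8
(row=4, col=4): c = -0.4080 + 0.1900i → escape time 8
(row=4, col=5): c = -0.0800 + 0.1900i → escape time 8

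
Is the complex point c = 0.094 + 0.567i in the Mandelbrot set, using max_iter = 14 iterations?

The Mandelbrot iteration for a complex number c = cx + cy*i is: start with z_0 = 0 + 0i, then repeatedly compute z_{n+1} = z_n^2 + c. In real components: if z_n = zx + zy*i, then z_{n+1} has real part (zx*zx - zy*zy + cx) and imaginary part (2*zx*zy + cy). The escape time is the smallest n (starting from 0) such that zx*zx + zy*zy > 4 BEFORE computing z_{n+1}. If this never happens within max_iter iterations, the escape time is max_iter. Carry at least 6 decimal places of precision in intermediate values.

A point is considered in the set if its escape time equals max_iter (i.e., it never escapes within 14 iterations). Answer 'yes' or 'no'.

Answer: yes

Derivation:
z_0 = 0 + 0i, c = 0.0940 + 0.5670i
Iter 1: z = 0.0940 + 0.5670i, |z|^2 = 0.3303
Iter 2: z = -0.2187 + 0.6736i, |z|^2 = 0.5015
Iter 3: z = -0.3119 + 0.2724i, |z|^2 = 0.1715
Iter 4: z = 0.1171 + 0.3970i, |z|^2 = 0.1714
Iter 5: z = -0.0499 + 0.6600i, |z|^2 = 0.4381
Iter 6: z = -0.3391 + 0.5011i, |z|^2 = 0.3661
Iter 7: z = -0.0421 + 0.2272i, |z|^2 = 0.0534
Iter 8: z = 0.0442 + 0.5479i, |z|^2 = 0.3021
Iter 9: z = -0.2042 + 0.6154i, |z|^2 = 0.4204
Iter 10: z = -0.2430 + 0.3157i, |z|^2 = 0.1587
Iter 11: z = 0.0534 + 0.4136i, |z|^2 = 0.1739
Iter 12: z = -0.0742 + 0.6112i, |z|^2 = 0.3790
Iter 13: z = -0.2740 + 0.4763i, |z|^2 = 0.3020
Did not escape in 14 iterations → in set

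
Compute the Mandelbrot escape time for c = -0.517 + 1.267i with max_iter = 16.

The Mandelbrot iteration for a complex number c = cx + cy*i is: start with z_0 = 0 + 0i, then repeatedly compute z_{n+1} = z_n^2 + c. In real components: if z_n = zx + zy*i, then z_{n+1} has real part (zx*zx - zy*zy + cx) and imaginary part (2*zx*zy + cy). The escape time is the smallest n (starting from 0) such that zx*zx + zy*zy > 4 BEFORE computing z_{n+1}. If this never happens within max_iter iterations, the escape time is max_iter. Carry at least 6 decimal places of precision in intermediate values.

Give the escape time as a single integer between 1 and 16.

z_0 = 0 + 0i, c = -0.5170 + 1.2670i
Iter 1: z = -0.5170 + 1.2670i, |z|^2 = 1.8726
Iter 2: z = -1.8550 + -0.0431i, |z|^2 = 3.4429
Iter 3: z = 2.9222 + 1.4268i, |z|^2 = 10.5749
Escaped at iteration 3

Answer: 3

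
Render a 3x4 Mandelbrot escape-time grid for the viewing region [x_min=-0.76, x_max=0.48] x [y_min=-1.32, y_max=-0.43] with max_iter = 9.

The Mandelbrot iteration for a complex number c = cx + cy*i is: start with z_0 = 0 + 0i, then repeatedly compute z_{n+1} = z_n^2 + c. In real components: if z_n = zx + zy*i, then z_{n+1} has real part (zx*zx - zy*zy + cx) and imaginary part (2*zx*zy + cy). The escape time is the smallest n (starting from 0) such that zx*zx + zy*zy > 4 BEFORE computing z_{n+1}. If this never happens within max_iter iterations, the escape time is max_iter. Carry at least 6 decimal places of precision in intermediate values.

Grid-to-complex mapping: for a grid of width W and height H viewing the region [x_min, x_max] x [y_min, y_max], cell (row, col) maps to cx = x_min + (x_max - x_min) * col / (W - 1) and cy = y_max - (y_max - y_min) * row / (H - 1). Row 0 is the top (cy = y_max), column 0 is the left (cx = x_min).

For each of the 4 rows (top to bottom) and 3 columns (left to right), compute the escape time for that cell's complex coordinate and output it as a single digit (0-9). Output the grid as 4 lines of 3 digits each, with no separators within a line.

(row=0, col=0): c = -0.7600 + -0.4300i → escape time 8
(row=0, col=1): c = -0.1400 + -0.4300i → escape time 9
(row=0, col=2): c = 0.4800 + -0.4300i → escape time 6
(row=1, col=0): c = -0.7600 + -0.7267i → escape time 4
(row=1, col=1): c = -0.1400 + -0.7267i → escape time 9
(row=1, col=2): c = 0.4800 + -0.7267i → escape time 4
(row=2, col=0): c = -0.7600 + -1.0233i → escape time 3
(row=2, col=1): c = -0.1400 + -1.0233i → escape time 9
(row=2, col=2): c = 0.4800 + -1.0233i → escape time 2
(row=3, col=0): c = -0.7600 + -1.3200i → escape time 2
(row=3, col=1): c = -0.1400 + -1.3200i → escape time 2
(row=3, col=2): c = 0.4800 + -1.3200i → escape time 2

Answer: 896
494
392
222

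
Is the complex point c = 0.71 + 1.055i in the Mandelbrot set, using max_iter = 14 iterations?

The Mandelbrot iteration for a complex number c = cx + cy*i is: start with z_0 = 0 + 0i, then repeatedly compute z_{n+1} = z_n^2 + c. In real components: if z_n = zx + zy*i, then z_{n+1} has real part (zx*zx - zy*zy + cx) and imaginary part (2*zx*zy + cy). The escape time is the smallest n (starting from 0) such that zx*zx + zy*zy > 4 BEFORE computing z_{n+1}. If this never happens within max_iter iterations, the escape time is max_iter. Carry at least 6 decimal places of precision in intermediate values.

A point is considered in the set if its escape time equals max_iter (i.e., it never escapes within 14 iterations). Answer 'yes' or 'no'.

Answer: no

Derivation:
z_0 = 0 + 0i, c = 0.7100 + 1.0550i
Iter 1: z = 0.7100 + 1.0550i, |z|^2 = 1.6171
Iter 2: z = 0.1011 + 2.5531i, |z|^2 = 6.5285
Escaped at iteration 2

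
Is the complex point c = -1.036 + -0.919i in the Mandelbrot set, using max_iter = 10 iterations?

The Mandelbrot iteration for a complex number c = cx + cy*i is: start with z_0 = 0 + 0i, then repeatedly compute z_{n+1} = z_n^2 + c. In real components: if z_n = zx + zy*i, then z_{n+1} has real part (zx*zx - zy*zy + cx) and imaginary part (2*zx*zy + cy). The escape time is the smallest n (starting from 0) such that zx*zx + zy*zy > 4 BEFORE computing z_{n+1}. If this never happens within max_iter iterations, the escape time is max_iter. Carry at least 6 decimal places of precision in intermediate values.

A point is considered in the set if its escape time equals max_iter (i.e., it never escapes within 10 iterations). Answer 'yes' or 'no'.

z_0 = 0 + 0i, c = -1.0360 + -0.9190i
Iter 1: z = -1.0360 + -0.9190i, |z|^2 = 1.9179
Iter 2: z = -0.8073 + 0.9852i, |z|^2 = 1.6222
Iter 3: z = -1.3549 + -2.5096i, |z|^2 = 8.1337
Escaped at iteration 3

Answer: no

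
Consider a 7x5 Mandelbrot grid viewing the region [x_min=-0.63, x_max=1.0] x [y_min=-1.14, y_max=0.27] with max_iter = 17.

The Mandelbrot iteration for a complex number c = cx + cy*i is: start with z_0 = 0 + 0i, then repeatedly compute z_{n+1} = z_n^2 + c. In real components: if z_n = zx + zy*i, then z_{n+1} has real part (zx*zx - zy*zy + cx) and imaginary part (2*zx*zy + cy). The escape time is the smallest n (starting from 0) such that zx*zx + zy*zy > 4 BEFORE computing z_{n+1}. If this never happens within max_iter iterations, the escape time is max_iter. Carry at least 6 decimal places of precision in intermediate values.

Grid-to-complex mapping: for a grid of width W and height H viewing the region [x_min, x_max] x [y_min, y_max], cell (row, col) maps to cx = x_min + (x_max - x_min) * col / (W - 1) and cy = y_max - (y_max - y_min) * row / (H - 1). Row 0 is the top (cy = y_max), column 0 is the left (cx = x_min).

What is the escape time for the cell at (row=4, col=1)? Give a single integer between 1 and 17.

z_0 = 0 + 0i, c = -0.3583 + -1.1400i
Iter 1: z = -0.3583 + -1.1400i, |z|^2 = 1.4280
Iter 2: z = -1.5295 + -0.3230i, |z|^2 = 2.4438
Iter 3: z = 1.8768 + -0.1519i, |z|^2 = 3.5455
Iter 4: z = 3.1410 + -1.7103i, |z|^2 = 12.7907
Escaped at iteration 4

Answer: 4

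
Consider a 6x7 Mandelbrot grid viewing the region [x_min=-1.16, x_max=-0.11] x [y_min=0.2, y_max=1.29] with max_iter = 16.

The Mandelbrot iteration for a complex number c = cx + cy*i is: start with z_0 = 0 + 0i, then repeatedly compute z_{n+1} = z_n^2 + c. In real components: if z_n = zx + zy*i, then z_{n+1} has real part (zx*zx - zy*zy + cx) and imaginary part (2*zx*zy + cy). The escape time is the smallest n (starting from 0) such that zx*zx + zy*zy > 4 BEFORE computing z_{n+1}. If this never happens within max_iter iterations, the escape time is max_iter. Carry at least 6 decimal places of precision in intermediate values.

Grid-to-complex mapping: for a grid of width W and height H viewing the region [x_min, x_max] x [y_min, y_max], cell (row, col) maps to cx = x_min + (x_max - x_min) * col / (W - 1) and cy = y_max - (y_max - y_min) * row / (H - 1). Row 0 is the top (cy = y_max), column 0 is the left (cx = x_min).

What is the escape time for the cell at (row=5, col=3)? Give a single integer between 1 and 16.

z_0 = 0 + 0i, c = -0.5300 + 0.3817i
Iter 1: z = -0.5300 + 0.3817i, |z|^2 = 0.4266
Iter 2: z = -0.3948 + -0.0229i, |z|^2 = 0.1564
Iter 3: z = -0.3747 + 0.3997i, |z|^2 = 0.3002
Iter 4: z = -0.5494 + 0.0821i, |z|^2 = 0.3086
Iter 5: z = -0.2349 + 0.2914i, |z|^2 = 0.1401
Iter 6: z = -0.5598 + 0.2448i, |z|^2 = 0.3732
Iter 7: z = -0.2766 + 0.1077i, |z|^2 = 0.0881
Iter 8: z = -0.4651 + 0.3221i, |z|^2 = 0.3201
Iter 9: z = -0.4174 + 0.0820i, |z|^2 = 0.1810
Iter 10: z = -0.3625 + 0.3132i, |z|^2 = 0.2295
Iter 11: z = -0.4967 + 0.1546i, |z|^2 = 0.2706
Iter 12: z = -0.3072 + 0.2281i, |z|^2 = 0.1464
Iter 13: z = -0.4876 + 0.2415i, |z|^2 = 0.2961
Iter 14: z = -0.3506 + 0.1461i, |z|^2 = 0.1442
Iter 15: z = -0.4285 + 0.2792i, |z|^2 = 0.2615

Answer: 16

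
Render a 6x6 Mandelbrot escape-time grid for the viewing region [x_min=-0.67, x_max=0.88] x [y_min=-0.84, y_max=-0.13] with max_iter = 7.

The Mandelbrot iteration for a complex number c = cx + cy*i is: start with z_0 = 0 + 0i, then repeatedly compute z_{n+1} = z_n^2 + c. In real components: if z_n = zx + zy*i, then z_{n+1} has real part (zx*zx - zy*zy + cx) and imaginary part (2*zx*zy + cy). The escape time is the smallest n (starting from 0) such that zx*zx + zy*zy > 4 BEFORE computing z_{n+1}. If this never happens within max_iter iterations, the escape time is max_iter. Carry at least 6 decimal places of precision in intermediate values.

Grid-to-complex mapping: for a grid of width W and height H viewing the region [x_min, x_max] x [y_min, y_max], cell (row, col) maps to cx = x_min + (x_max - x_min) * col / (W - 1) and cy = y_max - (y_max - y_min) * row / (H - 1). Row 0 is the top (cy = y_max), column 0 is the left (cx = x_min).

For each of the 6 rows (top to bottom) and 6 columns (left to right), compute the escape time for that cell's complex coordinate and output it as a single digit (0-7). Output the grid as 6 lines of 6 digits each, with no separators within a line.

(row=0, col=0): c = -0.6700 + -0.1300i → escape time 7
(row=0, col=1): c = -0.3600 + -0.1300i → escape time 7
(row=0, col=2): c = -0.0500 + -0.1300i → escape time 7
(row=0, col=3): c = 0.2600 + -0.1300i → escape time 7
(row=0, col=4): c = 0.5700 + -0.1300i → escape time 4
(row=0, col=5): c = 0.8800 + -0.1300i → escape time 3
(row=1, col=0): c = -0.6700 + -0.2720i → escape time 7
(row=1, col=1): c = -0.3600 + -0.2720i → escape time 7
(row=1, col=2): c = -0.0500 + -0.2720i → escape time 7
(row=1, col=3): c = 0.2600 + -0.2720i → escape time 7
(row=1, col=4): c = 0.5700 + -0.2720i → escape time 4
(row=1, col=5): c = 0.8800 + -0.2720i → escape time 3
(row=2, col=0): c = -0.6700 + -0.4140i → escape time 7
(row=2, col=1): c = -0.3600 + -0.4140i → escape time 7
(row=2, col=2): c = -0.0500 + -0.4140i → escape time 7
(row=2, col=3): c = 0.2600 + -0.4140i → escape time 7
(row=2, col=4): c = 0.5700 + -0.4140i → escape time 4
(row=2, col=5): c = 0.8800 + -0.4140i → escape time 3
(row=3, col=0): c = -0.6700 + -0.5560i → escape time 7
(row=3, col=1): c = -0.3600 + -0.5560i → escape time 7
(row=3, col=2): c = -0.0500 + -0.5560i → escape time 7
(row=3, col=3): c = 0.2600 + -0.5560i → escape time 7
(row=3, col=4): c = 0.5700 + -0.5560i → escape time 3
(row=3, col=5): c = 0.8800 + -0.5560i → escape time 2
(row=4, col=0): c = -0.6700 + -0.6980i → escape time 5
(row=4, col=1): c = -0.3600 + -0.6980i → escape time 7
(row=4, col=2): c = -0.0500 + -0.6980i → escape time 7
(row=4, col=3): c = 0.2600 + -0.6980i → escape time 6
(row=4, col=4): c = 0.5700 + -0.6980i → escape time 3
(row=4, col=5): c = 0.8800 + -0.6980i → escape time 2
(row=5, col=0): c = -0.6700 + -0.8400i → escape time 4
(row=5, col=1): c = -0.3600 + -0.8400i → escape time 6
(row=5, col=2): c = -0.0500 + -0.8400i → escape time 7
(row=5, col=3): c = 0.2600 + -0.8400i → escape time 4
(row=5, col=4): c = 0.5700 + -0.8400i → escape time 3
(row=5, col=5): c = 0.8800 + -0.8400i → escape time 2

Answer: 777743
777743
777743
777732
577632
467432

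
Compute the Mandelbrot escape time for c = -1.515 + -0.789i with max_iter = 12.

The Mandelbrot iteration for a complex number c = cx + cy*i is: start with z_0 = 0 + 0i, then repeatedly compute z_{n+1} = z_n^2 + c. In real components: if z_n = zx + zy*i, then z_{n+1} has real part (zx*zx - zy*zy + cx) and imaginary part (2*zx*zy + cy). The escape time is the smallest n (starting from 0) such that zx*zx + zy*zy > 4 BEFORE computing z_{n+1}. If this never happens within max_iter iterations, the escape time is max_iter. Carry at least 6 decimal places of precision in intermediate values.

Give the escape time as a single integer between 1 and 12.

z_0 = 0 + 0i, c = -1.5150 + -0.7890i
Iter 1: z = -1.5150 + -0.7890i, |z|^2 = 2.9177
Iter 2: z = 0.1577 + 1.6017i, |z|^2 = 2.5902
Iter 3: z = -4.0555 + -0.2838i, |z|^2 = 16.5274
Escaped at iteration 3

Answer: 3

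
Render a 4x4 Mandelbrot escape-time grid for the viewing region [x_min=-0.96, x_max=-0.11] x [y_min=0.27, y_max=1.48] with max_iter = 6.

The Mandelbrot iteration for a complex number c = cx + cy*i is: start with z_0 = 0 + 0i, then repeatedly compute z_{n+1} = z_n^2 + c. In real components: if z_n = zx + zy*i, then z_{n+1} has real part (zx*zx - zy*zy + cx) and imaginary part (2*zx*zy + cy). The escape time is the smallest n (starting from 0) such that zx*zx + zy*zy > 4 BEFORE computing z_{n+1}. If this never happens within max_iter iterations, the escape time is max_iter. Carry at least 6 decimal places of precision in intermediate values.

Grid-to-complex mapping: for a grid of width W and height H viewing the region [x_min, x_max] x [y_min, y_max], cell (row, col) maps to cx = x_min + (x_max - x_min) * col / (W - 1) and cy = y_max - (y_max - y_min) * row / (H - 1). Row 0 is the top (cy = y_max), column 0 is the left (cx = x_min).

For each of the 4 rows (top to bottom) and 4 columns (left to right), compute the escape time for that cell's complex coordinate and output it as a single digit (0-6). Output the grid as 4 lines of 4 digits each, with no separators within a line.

(row=0, col=0): c = -0.9600 + 1.4800i → escape time 2
(row=0, col=1): c = -0.6767 + 1.4800i → escape time 2
(row=0, col=2): c = -0.3933 + 1.4800i → escape time 2
(row=0, col=3): c = -0.1100 + 1.4800i → escape time 2
(row=1, col=0): c = -0.9600 + 1.0767i → escape time 3
(row=1, col=1): c = -0.6767 + 1.0767i → escape time 3
(row=1, col=2): c = -0.3933 + 1.0767i → escape time 4
(row=1, col=3): c = -0.1100 + 1.0767i → escape time 6
(row=2, col=0): c = -0.9600 + 0.6733i → escape time 4
(row=2, col=1): c = -0.6767 + 0.6733i → escape time 6
(row=2, col=2): c = -0.3933 + 0.6733i → escape time 6
(row=2, col=3): c = -0.1100 + 0.6733i → escape time 6
(row=3, col=0): c = -0.9600 + 0.2700i → escape time 6
(row=3, col=1): c = -0.6767 + 0.2700i → escape time 6
(row=3, col=2): c = -0.3933 + 0.2700i → escape time 6
(row=3, col=3): c = -0.1100 + 0.2700i → escape time 6

Answer: 2222
3346
4666
6666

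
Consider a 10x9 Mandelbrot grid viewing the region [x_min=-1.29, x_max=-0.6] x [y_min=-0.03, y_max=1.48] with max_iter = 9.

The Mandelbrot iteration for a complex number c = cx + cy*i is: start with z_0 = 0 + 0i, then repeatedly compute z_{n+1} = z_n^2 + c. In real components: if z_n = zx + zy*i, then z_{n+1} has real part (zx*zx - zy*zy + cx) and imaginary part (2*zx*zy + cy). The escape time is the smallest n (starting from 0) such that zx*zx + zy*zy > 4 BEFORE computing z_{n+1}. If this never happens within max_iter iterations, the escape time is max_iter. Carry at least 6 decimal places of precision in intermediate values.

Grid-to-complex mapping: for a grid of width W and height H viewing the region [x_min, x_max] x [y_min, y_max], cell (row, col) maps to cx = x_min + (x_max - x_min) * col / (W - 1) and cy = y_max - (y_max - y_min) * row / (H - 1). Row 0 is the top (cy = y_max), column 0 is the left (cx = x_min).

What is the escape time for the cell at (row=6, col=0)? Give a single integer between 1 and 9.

z_0 = 0 + 0i, c = -1.2900 + 0.3475i
Iter 1: z = -1.2900 + 0.3475i, |z|^2 = 1.7849
Iter 2: z = 0.2533 + -0.5490i, |z|^2 = 0.3656
Iter 3: z = -1.5273 + 0.0693i, |z|^2 = 2.3374
Iter 4: z = 1.0378 + 0.1358i, |z|^2 = 1.0954
Iter 5: z = -0.2315 + 0.6294i, |z|^2 = 0.4497
Iter 6: z = -1.6325 + 0.0561i, |z|^2 = 2.6683
Iter 7: z = 1.3720 + 0.1643i, |z|^2 = 1.9093
Iter 8: z = 0.5653 + 0.7984i, |z|^2 = 0.9571

Answer: 9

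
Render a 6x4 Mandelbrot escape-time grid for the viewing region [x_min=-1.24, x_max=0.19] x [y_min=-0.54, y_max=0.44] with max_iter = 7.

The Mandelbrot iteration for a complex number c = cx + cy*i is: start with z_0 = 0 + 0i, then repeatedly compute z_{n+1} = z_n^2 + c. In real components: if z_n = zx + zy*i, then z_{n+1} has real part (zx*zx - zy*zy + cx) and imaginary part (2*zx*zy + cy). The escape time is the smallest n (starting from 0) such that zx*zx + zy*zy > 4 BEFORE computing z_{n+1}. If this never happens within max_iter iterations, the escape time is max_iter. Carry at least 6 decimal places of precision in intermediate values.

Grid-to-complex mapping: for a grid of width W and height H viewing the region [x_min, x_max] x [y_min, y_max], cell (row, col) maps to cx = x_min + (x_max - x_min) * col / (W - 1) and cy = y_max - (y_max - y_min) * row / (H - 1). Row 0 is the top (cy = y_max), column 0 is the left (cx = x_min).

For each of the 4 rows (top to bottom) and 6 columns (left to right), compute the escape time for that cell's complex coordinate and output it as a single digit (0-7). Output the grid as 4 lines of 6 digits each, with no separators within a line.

(row=0, col=0): c = -1.2400 + 0.4400i → escape time 6
(row=0, col=1): c = -0.9540 + 0.4400i → escape time 6
(row=0, col=2): c = -0.6680 + 0.4400i → escape time 7
(row=0, col=3): c = -0.3820 + 0.4400i → escape time 7
(row=0, col=4): c = -0.0960 + 0.4400i → escape time 7
(row=0, col=5): c = 0.1900 + 0.4400i → escape time 7
(row=1, col=0): c = -1.2400 + 0.1133i → escape time 7
(row=1, col=1): c = -0.9540 + 0.1133i → escape time 7
(row=1, col=2): c = -0.6680 + 0.1133i → escape time 7
(row=1, col=3): c = -0.3820 + 0.1133i → escape time 7
(row=1, col=4): c = -0.0960 + 0.1133i → escape time 7
(row=1, col=5): c = 0.1900 + 0.1133i → escape time 7
(row=2, col=0): c = -1.2400 + -0.2133i → escape time 7
(row=2, col=1): c = -0.9540 + -0.2133i → escape time 7
(row=2, col=2): c = -0.6680 + -0.2133i → escape time 7
(row=2, col=3): c = -0.3820 + -0.2133i → escape time 7
(row=2, col=4): c = -0.0960 + -0.2133i → escape time 7
(row=2, col=5): c = 0.1900 + -0.2133i → escape time 7
(row=3, col=0): c = -1.2400 + -0.5400i → escape time 4
(row=3, col=1): c = -0.9540 + -0.5400i → escape time 5
(row=3, col=2): c = -0.6680 + -0.5400i → escape time 7
(row=3, col=3): c = -0.3820 + -0.5400i → escape time 7
(row=3, col=4): c = -0.0960 + -0.5400i → escape time 7
(row=3, col=5): c = 0.1900 + -0.5400i → escape time 7

Answer: 667777
777777
777777
457777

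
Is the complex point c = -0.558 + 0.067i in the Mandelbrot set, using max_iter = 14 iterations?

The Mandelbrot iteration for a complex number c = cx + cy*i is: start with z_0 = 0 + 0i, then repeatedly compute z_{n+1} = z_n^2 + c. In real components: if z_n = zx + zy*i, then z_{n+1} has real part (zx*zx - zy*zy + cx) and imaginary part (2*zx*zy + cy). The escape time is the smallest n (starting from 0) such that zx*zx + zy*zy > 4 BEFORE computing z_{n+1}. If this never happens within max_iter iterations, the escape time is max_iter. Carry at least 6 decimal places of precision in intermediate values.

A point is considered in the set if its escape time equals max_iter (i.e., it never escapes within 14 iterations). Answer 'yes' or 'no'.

Answer: yes

Derivation:
z_0 = 0 + 0i, c = -0.5580 + 0.0670i
Iter 1: z = -0.5580 + 0.0670i, |z|^2 = 0.3159
Iter 2: z = -0.2511 + -0.0078i, |z|^2 = 0.0631
Iter 3: z = -0.4950 + 0.0709i, |z|^2 = 0.2500
Iter 4: z = -0.3180 + -0.0032i, |z|^2 = 0.1011
Iter 5: z = -0.4569 + 0.0690i, |z|^2 = 0.2135
Iter 6: z = -0.3540 + 0.0039i, |z|^2 = 0.1253
Iter 7: z = -0.4327 + 0.0642i, |z|^2 = 0.1913
Iter 8: z = -0.3749 + 0.0114i, |z|^2 = 0.1407
Iter 9: z = -0.4176 + 0.0584i, |z|^2 = 0.1778
Iter 10: z = -0.3870 + 0.0182i, |z|^2 = 0.1501
Iter 11: z = -0.4085 + 0.0529i, |z|^2 = 0.1697
Iter 12: z = -0.3939 + 0.0238i, |z|^2 = 0.1557
Iter 13: z = -0.4034 + 0.0483i, |z|^2 = 0.1651
Did not escape in 14 iterations → in set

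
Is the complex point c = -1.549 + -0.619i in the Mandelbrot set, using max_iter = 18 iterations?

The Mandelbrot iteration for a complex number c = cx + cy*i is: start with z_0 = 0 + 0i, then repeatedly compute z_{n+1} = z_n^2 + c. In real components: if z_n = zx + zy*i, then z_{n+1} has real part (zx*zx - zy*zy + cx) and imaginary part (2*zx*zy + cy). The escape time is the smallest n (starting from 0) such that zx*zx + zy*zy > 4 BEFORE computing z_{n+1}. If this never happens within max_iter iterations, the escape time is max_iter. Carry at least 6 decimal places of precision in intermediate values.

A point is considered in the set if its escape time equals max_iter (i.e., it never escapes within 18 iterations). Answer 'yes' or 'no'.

Answer: no

Derivation:
z_0 = 0 + 0i, c = -1.5490 + -0.6190i
Iter 1: z = -1.5490 + -0.6190i, |z|^2 = 2.7826
Iter 2: z = 0.4672 + 1.2987i, |z|^2 = 1.9048
Iter 3: z = -3.0172 + 0.5946i, |z|^2 = 9.4571
Escaped at iteration 3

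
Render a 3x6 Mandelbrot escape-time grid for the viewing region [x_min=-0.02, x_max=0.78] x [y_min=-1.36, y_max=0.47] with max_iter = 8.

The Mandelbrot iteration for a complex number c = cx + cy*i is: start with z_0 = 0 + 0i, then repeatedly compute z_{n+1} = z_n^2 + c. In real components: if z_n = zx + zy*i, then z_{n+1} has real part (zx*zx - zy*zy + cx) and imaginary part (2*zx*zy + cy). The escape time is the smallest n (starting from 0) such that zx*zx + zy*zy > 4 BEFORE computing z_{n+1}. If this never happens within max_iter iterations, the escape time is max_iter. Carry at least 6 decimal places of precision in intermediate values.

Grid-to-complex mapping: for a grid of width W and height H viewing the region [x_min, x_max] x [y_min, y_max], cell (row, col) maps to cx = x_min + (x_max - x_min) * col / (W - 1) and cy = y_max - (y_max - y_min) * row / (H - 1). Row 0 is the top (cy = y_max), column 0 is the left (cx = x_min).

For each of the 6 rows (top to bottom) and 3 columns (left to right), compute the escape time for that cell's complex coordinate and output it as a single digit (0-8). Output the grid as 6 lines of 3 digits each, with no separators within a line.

Answer: 883
883
883
883
832
222

Derivation:
(row=0, col=0): c = -0.0200 + 0.4700i → escape time 8
(row=0, col=1): c = 0.3800 + 0.4700i → escape time 8
(row=0, col=2): c = 0.7800 + 0.4700i → escape time 3
(row=1, col=0): c = -0.0200 + 0.1040i → escape time 8
(row=1, col=1): c = 0.3800 + 0.1040i → escape time 8
(row=1, col=2): c = 0.7800 + 0.1040i → escape time 3
(row=2, col=0): c = -0.0200 + -0.2620i → escape time 8
(row=2, col=1): c = 0.3800 + -0.2620i → escape time 8
(row=2, col=2): c = 0.7800 + -0.2620i → escape time 3
(row=3, col=0): c = -0.0200 + -0.6280i → escape time 8
(row=3, col=1): c = 0.3800 + -0.6280i → escape time 8
(row=3, col=2): c = 0.7800 + -0.6280i → escape time 3
(row=4, col=0): c = -0.0200 + -0.9940i → escape time 8
(row=4, col=1): c = 0.3800 + -0.9940i → escape time 3
(row=4, col=2): c = 0.7800 + -0.9940i → escape time 2
(row=5, col=0): c = -0.0200 + -1.3600i → escape time 2
(row=5, col=1): c = 0.3800 + -1.3600i → escape time 2
(row=5, col=2): c = 0.7800 + -1.3600i → escape time 2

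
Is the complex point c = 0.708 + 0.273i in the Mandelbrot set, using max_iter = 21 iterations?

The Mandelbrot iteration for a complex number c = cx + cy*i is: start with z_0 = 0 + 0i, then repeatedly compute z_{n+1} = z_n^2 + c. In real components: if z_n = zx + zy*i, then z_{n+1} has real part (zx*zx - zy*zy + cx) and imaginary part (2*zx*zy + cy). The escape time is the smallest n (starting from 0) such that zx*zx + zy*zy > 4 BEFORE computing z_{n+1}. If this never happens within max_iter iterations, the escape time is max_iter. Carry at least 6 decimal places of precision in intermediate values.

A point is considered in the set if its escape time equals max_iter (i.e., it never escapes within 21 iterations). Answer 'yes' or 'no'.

Answer: no

Derivation:
z_0 = 0 + 0i, c = 0.7080 + 0.2730i
Iter 1: z = 0.7080 + 0.2730i, |z|^2 = 0.5758
Iter 2: z = 1.1347 + 0.6596i, |z|^2 = 1.7227
Iter 3: z = 1.5606 + 1.7699i, |z|^2 = 5.5679
Escaped at iteration 3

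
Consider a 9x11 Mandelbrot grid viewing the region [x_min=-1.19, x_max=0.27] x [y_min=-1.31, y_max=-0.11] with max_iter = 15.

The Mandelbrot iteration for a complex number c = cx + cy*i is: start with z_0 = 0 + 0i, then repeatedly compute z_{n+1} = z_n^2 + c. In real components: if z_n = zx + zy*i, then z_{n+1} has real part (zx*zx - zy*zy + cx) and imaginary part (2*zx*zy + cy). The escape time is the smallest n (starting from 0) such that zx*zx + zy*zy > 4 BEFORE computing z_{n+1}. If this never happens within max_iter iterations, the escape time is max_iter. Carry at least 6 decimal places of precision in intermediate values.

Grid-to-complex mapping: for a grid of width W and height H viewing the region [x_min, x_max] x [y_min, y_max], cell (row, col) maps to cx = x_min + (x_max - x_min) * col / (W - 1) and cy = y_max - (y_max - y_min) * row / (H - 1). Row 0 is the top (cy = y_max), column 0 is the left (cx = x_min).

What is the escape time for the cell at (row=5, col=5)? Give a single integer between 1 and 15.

Answer: 11

Derivation:
z_0 = 0 + 0i, c = -0.2775 + -0.7100i
Iter 1: z = -0.2775 + -0.7100i, |z|^2 = 0.5811
Iter 2: z = -0.7046 + -0.3160i, |z|^2 = 0.5963
Iter 3: z = 0.1191 + -0.2648i, |z|^2 = 0.0843
Iter 4: z = -0.3334 + -0.7731i, |z|^2 = 0.7088
Iter 5: z = -0.7640 + -0.1945i, |z|^2 = 0.6215
Iter 6: z = 0.2684 + -0.4128i, |z|^2 = 0.2424
Iter 7: z = -0.3759 + -0.9316i, |z|^2 = 1.0091
Iter 8: z = -1.0040 + -0.0096i, |z|^2 = 1.0081
Iter 9: z = 0.7305 + -0.6906i, |z|^2 = 1.0105
Iter 10: z = -0.2209 + -1.7189i, |z|^2 = 3.0036
Iter 11: z = -3.1835 + 0.0495i, |z|^2 = 10.1370
Escaped at iteration 11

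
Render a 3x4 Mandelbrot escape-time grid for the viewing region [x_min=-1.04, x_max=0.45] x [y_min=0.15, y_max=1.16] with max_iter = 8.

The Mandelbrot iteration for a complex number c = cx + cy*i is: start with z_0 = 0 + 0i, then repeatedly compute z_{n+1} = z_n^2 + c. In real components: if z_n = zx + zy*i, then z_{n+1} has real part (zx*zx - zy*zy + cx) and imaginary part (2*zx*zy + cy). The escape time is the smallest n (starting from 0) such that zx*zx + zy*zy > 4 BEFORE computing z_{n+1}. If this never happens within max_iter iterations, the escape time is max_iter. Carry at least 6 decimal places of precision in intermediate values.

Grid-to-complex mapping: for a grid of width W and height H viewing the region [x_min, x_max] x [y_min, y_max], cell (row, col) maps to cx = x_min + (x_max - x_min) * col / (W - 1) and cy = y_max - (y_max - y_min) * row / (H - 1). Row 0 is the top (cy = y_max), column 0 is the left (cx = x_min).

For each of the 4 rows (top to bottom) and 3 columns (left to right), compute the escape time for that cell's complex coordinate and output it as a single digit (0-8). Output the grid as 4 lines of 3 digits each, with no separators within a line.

(row=0, col=0): c = -1.0400 + 1.1600i → escape time 3
(row=0, col=1): c = -0.2950 + 1.1600i → escape time 4
(row=0, col=2): c = 0.4500 + 1.1600i → escape time 2
(row=1, col=0): c = -1.0400 + 0.8233i → escape time 3
(row=1, col=1): c = -0.2950 + 0.8233i → escape time 8
(row=1, col=2): c = 0.4500 + 0.8233i → escape time 3
(row=2, col=0): c = -1.0400 + 0.4867i → escape time 5
(row=2, col=1): c = -0.2950 + 0.4867i → escape time 8
(row=2, col=2): c = 0.4500 + 0.4867i → escape time 6
(row=3, col=0): c = -1.0400 + 0.1500i → escape time 8
(row=3, col=1): c = -0.2950 + 0.1500i → escape time 8
(row=3, col=2): c = 0.4500 + 0.1500i → escape time 6

Answer: 342
383
586
886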